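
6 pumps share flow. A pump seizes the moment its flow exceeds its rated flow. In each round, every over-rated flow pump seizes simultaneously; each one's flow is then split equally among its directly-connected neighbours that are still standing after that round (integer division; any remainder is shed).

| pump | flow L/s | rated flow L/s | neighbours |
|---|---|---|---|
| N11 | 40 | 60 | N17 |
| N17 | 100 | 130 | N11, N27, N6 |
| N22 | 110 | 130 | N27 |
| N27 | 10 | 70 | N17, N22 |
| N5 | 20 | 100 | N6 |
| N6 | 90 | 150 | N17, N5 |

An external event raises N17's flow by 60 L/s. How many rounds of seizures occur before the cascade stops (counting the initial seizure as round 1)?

2

Round 1 — N17 at 160 > 130. N17 seizes.
  N17 sheds 160 L/s to N11, N27, N6: 53 each (1 lost).
    N11: 40+53 = 93 > 60
    N27: 10+53 = 63 ≤ 70
    N6: 90+53 = 143 ≤ 150
Round 2 — N11 seizes.
  N11 sheds 93 L/s: no online neighbours, lost.
No further seizures.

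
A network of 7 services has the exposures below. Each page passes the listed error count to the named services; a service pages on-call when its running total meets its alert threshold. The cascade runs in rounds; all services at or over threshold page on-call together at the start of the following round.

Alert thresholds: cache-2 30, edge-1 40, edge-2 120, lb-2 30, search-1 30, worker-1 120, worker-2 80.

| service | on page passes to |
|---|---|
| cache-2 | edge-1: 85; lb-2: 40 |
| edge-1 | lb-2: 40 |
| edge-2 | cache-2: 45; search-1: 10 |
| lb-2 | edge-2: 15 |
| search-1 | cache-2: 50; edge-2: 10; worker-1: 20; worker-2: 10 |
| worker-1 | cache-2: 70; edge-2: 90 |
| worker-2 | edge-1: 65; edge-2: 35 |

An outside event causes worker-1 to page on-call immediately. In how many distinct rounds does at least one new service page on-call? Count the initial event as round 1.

Round 1 — worker-1 pages on-call (initial).
  cache-2: +70 → 70 ≥ 30
  edge-2: +90 → 90 < 120
Round 2 — cache-2 pages on-call.
  edge-1: +85 → 85 ≥ 40
  lb-2: +40 → 40 ≥ 30
Round 3 — edge-1, lb-2 page on-call.
  edge-2: +15 → 105 < 120
No further pages.

3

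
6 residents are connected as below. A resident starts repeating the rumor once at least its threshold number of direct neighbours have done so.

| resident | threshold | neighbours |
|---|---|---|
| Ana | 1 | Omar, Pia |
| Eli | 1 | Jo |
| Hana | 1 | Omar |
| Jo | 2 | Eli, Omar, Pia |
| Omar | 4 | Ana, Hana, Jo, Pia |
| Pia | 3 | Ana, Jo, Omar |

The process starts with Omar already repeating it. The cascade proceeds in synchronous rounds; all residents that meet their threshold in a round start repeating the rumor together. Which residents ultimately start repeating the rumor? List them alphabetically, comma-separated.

Round 1 — Omar starts repeating the rumor (initial).
Round 2 — checking thresholds:
  Ana: 1 of 2 neighbours ≥ 1, starts repeating the rumor.
  Hana: 1 of 1 neighbours ≥ 1, starts repeating the rumor.
  Jo: 1 of 3 neighbours < 2, not yet.
  Pia: 1 of 3 neighbours < 3, not yet.
Round 3 — no new spreads; cascade stops.

Ana, Hana, Omar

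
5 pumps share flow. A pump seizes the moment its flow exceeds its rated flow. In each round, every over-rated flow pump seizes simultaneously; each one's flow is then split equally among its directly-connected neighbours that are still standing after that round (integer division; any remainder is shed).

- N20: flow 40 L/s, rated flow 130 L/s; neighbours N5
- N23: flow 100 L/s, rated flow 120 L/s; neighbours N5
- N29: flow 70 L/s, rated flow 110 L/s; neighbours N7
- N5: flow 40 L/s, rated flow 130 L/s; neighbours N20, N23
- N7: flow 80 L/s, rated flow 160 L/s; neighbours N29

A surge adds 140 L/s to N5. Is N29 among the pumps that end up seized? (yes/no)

Round 1 — N5 at 180 > 130. N5 seizes.
  N5 sheds 180 L/s to N20, N23: 90 each.
    N20: 40+90 = 130 ≤ 130
    N23: 100+90 = 190 > 120
Round 2 — N23 seizes.
  N23 sheds 190 L/s: no online neighbours, lost.
No further seizures.

no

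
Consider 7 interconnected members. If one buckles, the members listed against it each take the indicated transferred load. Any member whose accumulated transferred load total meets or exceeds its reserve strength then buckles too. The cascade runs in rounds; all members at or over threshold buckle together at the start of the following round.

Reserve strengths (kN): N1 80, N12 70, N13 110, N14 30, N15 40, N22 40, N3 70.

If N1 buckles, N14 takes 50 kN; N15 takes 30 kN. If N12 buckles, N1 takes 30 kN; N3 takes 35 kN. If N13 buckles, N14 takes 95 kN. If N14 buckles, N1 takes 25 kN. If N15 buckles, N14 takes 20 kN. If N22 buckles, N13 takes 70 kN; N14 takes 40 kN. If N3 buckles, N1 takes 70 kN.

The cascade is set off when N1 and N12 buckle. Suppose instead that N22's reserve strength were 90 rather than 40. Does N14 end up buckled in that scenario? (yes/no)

With N22's reserve strength at 90:
Round 1 — N1, N12 buckle (initial).
  N14: +50 → 50 ≥ 30
  N15: +30 → 30 < 40
  N3: +35 → 35 < 70
Round 2 — N14 buckles.
No further bucklings.

yes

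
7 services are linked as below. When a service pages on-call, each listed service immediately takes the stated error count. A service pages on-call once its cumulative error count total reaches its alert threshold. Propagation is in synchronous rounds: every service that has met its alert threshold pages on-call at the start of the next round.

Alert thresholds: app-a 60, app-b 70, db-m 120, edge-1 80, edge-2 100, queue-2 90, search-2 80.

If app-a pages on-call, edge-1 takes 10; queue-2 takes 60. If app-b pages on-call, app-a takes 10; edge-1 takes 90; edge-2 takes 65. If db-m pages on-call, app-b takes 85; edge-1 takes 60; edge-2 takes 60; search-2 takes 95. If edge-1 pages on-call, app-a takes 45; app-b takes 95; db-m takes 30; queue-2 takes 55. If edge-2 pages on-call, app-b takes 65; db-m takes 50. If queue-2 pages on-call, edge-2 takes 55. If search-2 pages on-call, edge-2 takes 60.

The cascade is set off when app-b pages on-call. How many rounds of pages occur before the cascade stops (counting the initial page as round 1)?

2

Round 1 — app-b pages on-call (initial).
  app-a: +10 → 10 < 60
  edge-1: +90 → 90 ≥ 80
  edge-2: +65 → 65 < 100
Round 2 — edge-1 pages on-call.
  app-a: +45 → 55 < 60
  db-m: +30 → 30 < 120
  queue-2: +55 → 55 < 90
No further pages.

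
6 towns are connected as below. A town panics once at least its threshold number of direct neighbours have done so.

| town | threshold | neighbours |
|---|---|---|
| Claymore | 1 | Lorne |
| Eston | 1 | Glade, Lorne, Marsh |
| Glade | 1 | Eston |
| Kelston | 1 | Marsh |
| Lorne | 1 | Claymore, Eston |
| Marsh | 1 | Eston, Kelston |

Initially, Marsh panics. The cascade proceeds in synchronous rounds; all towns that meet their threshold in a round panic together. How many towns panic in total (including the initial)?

Round 1 — Marsh panics (initial).
Round 2 — checking thresholds:
  Eston: 1 of 3 neighbours ≥ 1, panics.
  Kelston: 1 of 1 neighbours ≥ 1, panics.
Round 3 — checking thresholds:
  Glade: 1 of 1 neighbours ≥ 1, panics.
  Lorne: 1 of 2 neighbours ≥ 1, panics.
Round 4 — checking thresholds:
  Claymore: 1 of 1 neighbours ≥ 1, panics.
Round 5 — no new panics; cascade stops.

6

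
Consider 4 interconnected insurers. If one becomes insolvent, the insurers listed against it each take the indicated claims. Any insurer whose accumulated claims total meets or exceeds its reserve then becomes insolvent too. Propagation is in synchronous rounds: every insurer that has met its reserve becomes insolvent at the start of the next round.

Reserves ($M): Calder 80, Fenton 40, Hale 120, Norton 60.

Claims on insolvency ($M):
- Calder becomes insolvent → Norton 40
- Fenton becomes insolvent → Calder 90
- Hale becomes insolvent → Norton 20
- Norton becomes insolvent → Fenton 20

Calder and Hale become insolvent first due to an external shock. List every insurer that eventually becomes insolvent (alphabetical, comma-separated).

Calder, Hale, Norton

Round 1 — Calder, Hale become insolvent (initial).
  Norton: +40+20 → 60 ≥ 60
Round 2 — Norton becomes insolvent.
  Fenton: +20 → 20 < 40
No further insolvencies.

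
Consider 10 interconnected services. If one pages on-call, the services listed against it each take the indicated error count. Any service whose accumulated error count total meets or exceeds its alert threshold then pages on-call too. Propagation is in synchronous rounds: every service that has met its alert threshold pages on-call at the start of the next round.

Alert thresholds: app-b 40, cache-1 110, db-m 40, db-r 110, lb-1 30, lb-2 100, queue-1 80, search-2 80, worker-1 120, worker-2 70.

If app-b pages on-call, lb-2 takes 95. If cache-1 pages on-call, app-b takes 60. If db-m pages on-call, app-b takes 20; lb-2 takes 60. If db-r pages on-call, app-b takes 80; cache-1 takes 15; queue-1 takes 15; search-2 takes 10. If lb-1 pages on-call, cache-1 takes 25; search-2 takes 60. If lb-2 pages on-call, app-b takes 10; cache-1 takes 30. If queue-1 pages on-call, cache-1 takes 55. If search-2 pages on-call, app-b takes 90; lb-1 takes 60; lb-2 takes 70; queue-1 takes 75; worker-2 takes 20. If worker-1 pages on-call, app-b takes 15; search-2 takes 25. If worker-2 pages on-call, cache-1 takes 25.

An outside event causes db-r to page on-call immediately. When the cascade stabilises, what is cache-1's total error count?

Round 1 — db-r pages on-call (initial).
  app-b: +80 → 80 ≥ 40
  cache-1: +15 → 15 < 110
  queue-1: +15 → 15 < 80
  search-2: +10 → 10 < 80
Round 2 — app-b pages on-call.
  lb-2: +95 → 95 < 100
No further pages.

15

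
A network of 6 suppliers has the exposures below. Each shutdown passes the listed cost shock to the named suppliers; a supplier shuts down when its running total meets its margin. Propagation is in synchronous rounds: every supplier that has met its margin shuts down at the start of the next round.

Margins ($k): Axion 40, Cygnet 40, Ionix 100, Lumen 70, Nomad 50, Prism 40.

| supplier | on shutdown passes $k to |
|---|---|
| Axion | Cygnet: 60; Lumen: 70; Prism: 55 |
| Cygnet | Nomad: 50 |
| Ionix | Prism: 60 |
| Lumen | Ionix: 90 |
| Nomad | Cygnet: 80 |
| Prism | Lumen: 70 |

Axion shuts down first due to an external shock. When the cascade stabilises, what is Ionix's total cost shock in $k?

90

Round 1 — Axion shuts down (initial).
  Cygnet: +60 → 60 ≥ 40
  Lumen: +70 → 70 ≥ 70
  Prism: +55 → 55 ≥ 40
Round 2 — Cygnet, Lumen, Prism shut down.
  Ionix: +90 → 90 < 100
  Nomad: +50 → 50 ≥ 50
Round 3 — Nomad shuts down.
No further shutdowns.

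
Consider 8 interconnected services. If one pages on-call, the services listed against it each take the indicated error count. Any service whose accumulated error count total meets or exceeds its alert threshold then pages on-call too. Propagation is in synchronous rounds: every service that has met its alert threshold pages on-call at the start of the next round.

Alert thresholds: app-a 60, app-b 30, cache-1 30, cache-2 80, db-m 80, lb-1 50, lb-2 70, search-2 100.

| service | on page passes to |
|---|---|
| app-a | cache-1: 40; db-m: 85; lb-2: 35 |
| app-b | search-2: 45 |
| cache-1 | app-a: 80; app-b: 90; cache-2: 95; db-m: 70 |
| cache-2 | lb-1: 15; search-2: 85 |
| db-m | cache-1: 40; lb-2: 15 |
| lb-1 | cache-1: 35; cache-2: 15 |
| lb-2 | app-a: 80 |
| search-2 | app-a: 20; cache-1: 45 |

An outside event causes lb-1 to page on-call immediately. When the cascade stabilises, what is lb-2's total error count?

50

Round 1 — lb-1 pages on-call (initial).
  cache-1: +35 → 35 ≥ 30
  cache-2: +15 → 15 < 80
Round 2 — cache-1 pages on-call.
  app-a: +80 → 80 ≥ 60
  app-b: +90 → 90 ≥ 30
  cache-2: +95 → 110 ≥ 80
  db-m: +70 → 70 < 80
Round 3 — app-a, app-b, cache-2 page on-call.
  db-m: +85 → 155 ≥ 80
  lb-2: +35 → 35 < 70
  search-2: +45+85 → 130 ≥ 100
Round 4 — db-m, search-2 page on-call.
  lb-2: +15 → 50 < 70
No further pages.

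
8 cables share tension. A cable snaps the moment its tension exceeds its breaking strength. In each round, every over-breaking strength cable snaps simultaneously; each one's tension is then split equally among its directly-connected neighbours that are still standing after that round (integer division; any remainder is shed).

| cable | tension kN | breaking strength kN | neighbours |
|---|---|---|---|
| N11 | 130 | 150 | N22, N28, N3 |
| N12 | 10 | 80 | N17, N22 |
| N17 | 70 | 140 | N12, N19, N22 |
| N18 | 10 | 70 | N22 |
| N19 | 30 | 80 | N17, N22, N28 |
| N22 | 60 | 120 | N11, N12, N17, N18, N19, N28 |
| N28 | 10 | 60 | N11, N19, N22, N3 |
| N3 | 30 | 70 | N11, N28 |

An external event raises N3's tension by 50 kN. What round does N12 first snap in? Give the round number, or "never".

6

Round 1 — N3 at 80 > 70. N3 snaps.
  N3 sheds 80 kN to N11, N28: 40 each.
    N11: 130+40 = 170 > 150
    N28: 10+40 = 50 ≤ 60
Round 2 — N11 snaps.
  N11 sheds 170 kN to N22, N28: 85 each.
    N22: 60+85 = 145 > 120
    N28: 50+85 = 135 > 60
Round 3 — N22, N28 snap.
  N22 sheds 145 kN to N12, N17, N18, N19: 36 each (1 lost).
    N12: 10+36 = 46 ≤ 80
    N17: 70+36 = 106 ≤ 140
    N18: 10+36 = 46 ≤ 70
    N19: 30+36 = 66 ≤ 80
  N28 sheds 135 kN to N19: 135 each.
    N19: 66+135 = 201 > 80
Round 4 — N19 snaps.
  N19 sheds 201 kN to N17: 201 each.
    N17: 106+201 = 307 > 140
Round 5 — N17 snaps.
  N17 sheds 307 kN to N12: 307 each.
    N12: 46+307 = 353 > 80
Round 6 — N12 snaps.
  N12 sheds 353 kN: no online neighbours, lost.
No further breaks.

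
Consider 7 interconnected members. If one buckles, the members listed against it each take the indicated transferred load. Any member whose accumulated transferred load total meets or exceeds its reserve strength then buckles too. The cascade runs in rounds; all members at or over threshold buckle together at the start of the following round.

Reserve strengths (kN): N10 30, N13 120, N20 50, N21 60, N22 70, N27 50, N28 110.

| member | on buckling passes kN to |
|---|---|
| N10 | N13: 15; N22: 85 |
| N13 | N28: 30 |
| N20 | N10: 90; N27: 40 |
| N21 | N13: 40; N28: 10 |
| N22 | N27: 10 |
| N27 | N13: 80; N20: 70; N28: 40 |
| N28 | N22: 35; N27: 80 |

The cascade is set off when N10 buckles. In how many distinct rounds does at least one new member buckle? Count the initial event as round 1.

2

Round 1 — N10 buckles (initial).
  N13: +15 → 15 < 120
  N22: +85 → 85 ≥ 70
Round 2 — N22 buckles.
  N27: +10 → 10 < 50
No further bucklings.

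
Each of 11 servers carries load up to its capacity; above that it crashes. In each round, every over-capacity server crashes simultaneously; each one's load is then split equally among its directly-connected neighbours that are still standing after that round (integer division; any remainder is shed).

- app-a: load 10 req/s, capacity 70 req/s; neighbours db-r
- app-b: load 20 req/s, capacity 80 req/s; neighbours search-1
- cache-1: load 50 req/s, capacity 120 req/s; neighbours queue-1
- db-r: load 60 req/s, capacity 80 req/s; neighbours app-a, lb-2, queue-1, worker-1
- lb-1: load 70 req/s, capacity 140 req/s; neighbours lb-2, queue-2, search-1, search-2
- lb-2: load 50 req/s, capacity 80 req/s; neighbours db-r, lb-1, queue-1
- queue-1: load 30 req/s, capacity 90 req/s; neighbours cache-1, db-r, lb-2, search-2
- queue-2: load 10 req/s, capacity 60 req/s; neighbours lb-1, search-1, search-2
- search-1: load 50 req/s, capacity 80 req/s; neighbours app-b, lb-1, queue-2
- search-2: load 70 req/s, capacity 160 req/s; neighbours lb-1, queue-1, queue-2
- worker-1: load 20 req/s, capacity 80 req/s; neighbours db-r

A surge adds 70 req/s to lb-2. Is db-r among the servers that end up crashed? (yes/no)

yes

Round 1 — lb-2 at 120 > 80. lb-2 crashes.
  lb-2 sheds 120 req/s to db-r, lb-1, queue-1: 40 each.
    db-r: 60+40 = 100 > 80
    lb-1: 70+40 = 110 ≤ 140
    queue-1: 30+40 = 70 ≤ 90
Round 2 — db-r crashes.
  db-r sheds 100 req/s to app-a, queue-1, worker-1: 33 each (1 lost).
    app-a: 10+33 = 43 ≤ 70
    queue-1: 70+33 = 103 > 90
    worker-1: 20+33 = 53 ≤ 80
Round 3 — queue-1 crashes.
  queue-1 sheds 103 req/s to cache-1, search-2: 51 each (1 lost).
    cache-1: 50+51 = 101 ≤ 120
    search-2: 70+51 = 121 ≤ 160
No further crashes.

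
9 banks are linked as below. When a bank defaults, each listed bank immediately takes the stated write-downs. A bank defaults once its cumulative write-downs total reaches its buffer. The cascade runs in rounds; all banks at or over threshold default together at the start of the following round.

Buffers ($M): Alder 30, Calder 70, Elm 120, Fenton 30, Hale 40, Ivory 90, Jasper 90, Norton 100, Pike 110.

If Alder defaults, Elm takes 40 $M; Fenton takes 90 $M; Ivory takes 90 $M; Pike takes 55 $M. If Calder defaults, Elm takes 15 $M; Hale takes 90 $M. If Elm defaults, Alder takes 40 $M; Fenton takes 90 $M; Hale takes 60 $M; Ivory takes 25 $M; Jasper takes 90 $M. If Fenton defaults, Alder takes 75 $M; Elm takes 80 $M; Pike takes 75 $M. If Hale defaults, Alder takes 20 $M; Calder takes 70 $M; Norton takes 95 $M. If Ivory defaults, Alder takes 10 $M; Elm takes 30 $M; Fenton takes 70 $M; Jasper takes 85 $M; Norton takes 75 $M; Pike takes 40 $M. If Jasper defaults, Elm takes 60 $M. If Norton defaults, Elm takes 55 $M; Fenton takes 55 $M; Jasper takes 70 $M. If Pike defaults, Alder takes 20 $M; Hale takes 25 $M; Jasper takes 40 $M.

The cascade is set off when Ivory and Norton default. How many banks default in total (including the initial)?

Round 1 — Ivory, Norton default (initial).
  Alder: +10 → 10 < 30
  Elm: +30+55 → 85 < 120
  Fenton: +70+55 → 125 ≥ 30
  Jasper: +85+70 → 155 ≥ 90
  Pike: +40 → 40 < 110
Round 2 — Fenton, Jasper default.
  Alder: +75 → 85 ≥ 30
  Elm: +80+60 → 225 ≥ 120
  Pike: +75 → 115 ≥ 110
Round 3 — Alder, Elm, Pike default.
  Hale: +60+25 → 85 ≥ 40
Round 4 — Hale defaults.
  Calder: +70 → 70 ≥ 70
Round 5 — Calder defaults.
No further defaults.

9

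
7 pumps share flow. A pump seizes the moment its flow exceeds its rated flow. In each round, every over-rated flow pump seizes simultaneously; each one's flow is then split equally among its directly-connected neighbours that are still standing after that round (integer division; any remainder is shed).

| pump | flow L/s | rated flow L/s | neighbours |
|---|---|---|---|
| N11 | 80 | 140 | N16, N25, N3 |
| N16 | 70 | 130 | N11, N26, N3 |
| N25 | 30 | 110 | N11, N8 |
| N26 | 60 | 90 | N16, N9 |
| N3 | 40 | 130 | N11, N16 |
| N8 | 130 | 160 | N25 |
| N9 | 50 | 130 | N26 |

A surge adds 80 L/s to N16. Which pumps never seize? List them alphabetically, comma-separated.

Round 1 — N16 at 150 > 130. N16 seizes.
  N16 sheds 150 L/s to N11, N26, N3: 50 each.
    N11: 80+50 = 130 ≤ 140
    N26: 60+50 = 110 > 90
    N3: 40+50 = 90 ≤ 130
Round 2 — N26 seizes.
  N26 sheds 110 L/s to N9: 110 each.
    N9: 50+110 = 160 > 130
Round 3 — N9 seizes.
  N9 sheds 160 L/s: no online neighbours, lost.
No further seizures.

N11, N25, N3, N8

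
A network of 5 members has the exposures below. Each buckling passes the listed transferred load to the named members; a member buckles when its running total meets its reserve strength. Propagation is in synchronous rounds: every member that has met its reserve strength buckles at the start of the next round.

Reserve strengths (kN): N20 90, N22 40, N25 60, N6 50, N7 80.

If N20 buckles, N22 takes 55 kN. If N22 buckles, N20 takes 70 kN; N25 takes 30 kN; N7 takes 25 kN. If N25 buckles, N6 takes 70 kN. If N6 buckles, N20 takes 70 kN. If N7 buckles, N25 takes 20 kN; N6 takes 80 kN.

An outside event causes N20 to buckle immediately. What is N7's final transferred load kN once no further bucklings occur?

Round 1 — N20 buckles (initial).
  N22: +55 → 55 ≥ 40
Round 2 — N22 buckles.
  N25: +30 → 30 < 60
  N7: +25 → 25 < 80
No further bucklings.

25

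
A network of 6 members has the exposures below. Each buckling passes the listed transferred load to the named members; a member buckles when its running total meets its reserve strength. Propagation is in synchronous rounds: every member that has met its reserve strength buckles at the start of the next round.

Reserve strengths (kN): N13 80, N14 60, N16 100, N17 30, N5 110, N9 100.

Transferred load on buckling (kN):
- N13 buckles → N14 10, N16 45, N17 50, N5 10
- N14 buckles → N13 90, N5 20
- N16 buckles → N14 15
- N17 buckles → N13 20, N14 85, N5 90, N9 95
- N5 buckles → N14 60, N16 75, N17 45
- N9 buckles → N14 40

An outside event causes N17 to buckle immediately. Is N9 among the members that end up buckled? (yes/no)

Round 1 — N17 buckles (initial).
  N13: +20 → 20 < 80
  N14: +85 → 85 ≥ 60
  N5: +90 → 90 < 110
  N9: +95 → 95 < 100
Round 2 — N14 buckles.
  N13: +90 → 110 ≥ 80
  N5: +20 → 110 ≥ 110
Round 3 — N13, N5 buckle.
  N16: +45+75 → 120 ≥ 100
Round 4 — N16 buckles.
No further bucklings.

no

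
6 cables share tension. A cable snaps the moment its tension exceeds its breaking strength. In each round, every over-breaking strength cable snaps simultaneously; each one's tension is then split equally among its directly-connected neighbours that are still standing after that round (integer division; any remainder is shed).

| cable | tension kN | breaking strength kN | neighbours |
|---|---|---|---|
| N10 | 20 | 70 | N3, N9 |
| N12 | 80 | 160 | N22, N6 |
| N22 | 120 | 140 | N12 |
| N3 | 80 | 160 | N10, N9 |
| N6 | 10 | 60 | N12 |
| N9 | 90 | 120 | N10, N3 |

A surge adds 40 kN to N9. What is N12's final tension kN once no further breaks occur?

Round 1 — N9 at 130 > 120. N9 snaps.
  N9 sheds 130 kN to N10, N3: 65 each.
    N10: 20+65 = 85 > 70
    N3: 80+65 = 145 ≤ 160
Round 2 — N10 snaps.
  N10 sheds 85 kN to N3: 85 each.
    N3: 145+85 = 230 > 160
Round 3 — N3 snaps.
  N3 sheds 230 kN: no online neighbours, lost.
No further breaks.

80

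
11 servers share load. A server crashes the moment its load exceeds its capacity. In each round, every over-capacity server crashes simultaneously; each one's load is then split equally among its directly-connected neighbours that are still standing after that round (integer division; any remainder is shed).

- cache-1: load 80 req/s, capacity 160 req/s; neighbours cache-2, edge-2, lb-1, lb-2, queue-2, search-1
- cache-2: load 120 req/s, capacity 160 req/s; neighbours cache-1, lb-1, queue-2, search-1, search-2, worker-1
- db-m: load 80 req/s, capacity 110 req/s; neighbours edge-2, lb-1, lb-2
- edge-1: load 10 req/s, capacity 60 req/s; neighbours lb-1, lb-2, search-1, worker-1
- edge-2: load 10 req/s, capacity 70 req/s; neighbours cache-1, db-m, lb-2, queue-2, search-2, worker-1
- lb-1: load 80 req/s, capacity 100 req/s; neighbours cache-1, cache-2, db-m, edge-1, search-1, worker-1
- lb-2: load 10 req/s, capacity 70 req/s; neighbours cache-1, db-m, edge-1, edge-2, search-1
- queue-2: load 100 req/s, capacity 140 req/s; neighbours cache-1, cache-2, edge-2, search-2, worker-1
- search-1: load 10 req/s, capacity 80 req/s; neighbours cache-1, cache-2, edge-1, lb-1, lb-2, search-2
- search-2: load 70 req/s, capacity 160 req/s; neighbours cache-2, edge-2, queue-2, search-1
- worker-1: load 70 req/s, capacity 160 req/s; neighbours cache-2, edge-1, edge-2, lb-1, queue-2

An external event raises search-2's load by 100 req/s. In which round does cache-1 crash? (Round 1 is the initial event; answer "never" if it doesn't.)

3

Round 1 — search-2 at 170 > 160. search-2 crashes.
  search-2 sheds 170 req/s to cache-2, edge-2, queue-2, search-1: 42 each (2 lost).
    cache-2: 120+42 = 162 > 160
    edge-2: 10+42 = 52 ≤ 70
    queue-2: 100+42 = 142 > 140
    search-1: 10+42 = 52 ≤ 80
Round 2 — cache-2, queue-2 crash.
  cache-2 sheds 162 req/s to cache-1, lb-1, search-1, worker-1: 40 each (2 lost).
    cache-1: 80+40 = 120 ≤ 160
    lb-1: 80+40 = 120 > 100
    search-1: 52+40 = 92 > 80
    worker-1: 70+40 = 110 ≤ 160
  queue-2 sheds 142 req/s to cache-1, edge-2, worker-1: 47 each (1 lost).
    cache-1: 120+47 = 167 > 160
    edge-2: 52+47 = 99 > 70
    worker-1: 110+47 = 157 ≤ 160
Round 3 — cache-1, edge-2, lb-1, search-1 crash.
  cache-1 sheds 167 req/s to lb-2: 167 each.
    lb-2: 10+167 = 177 > 70
  edge-2 sheds 99 req/s to db-m, lb-2, worker-1: 33 each.
    db-m: 80+33 = 113 > 110
    lb-2: 177+33 = 210 > 70
    worker-1: 157+33 = 190 > 160
  lb-1 sheds 120 req/s to db-m, edge-1, worker-1: 40 each.
    db-m: 113+40 = 153 > 110
    edge-1: 10+40 = 50 ≤ 60
    worker-1: 190+40 = 230 > 160
  search-1 sheds 92 req/s to edge-1, lb-2: 46 each.
    edge-1: 50+46 = 96 > 60
    lb-2: 210+46 = 256 > 70
Round 4 — db-m, edge-1, lb-2, worker-1 crash.
  db-m sheds 153 req/s: no online neighbours, lost.
  edge-1 sheds 96 req/s: no online neighbours, lost.
  lb-2 sheds 256 req/s: no online neighbours, lost.
  worker-1 sheds 230 req/s: no online neighbours, lost.
No further crashes.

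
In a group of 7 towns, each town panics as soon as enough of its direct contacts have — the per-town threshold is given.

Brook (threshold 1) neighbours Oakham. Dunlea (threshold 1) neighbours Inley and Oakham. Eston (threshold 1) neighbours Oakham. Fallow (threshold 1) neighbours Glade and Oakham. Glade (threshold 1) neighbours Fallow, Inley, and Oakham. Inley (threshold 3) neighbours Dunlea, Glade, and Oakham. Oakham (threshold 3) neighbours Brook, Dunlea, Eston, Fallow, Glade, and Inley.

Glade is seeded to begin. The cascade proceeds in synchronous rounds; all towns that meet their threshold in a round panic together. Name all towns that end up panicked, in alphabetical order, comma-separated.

Round 1 — Glade panics (initial).
Round 2 — checking thresholds:
  Fallow: 1 of 2 neighbours ≥ 1, panics.
  Inley: 1 of 3 neighbours < 3, holds.
  Oakham: 1 of 6 neighbours < 3, holds.
Round 3 — no new panics; cascade stops.

Fallow, Glade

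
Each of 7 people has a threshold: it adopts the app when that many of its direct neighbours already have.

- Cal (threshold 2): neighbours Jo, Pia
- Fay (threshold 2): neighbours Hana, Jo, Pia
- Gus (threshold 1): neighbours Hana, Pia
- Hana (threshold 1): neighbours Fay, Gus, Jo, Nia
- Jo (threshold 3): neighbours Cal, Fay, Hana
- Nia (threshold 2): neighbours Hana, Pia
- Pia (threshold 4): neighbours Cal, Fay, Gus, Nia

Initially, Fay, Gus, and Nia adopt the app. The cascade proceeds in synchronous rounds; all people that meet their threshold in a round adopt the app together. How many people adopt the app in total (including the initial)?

Round 1 — Fay, Gus, Nia adopt the app (initial).
Round 2 — checking thresholds:
  Hana: 3 of 4 neighbours ≥ 1, adopts the app.
  Jo: 1 of 3 neighbours < 3, not yet.
  Pia: 3 of 4 neighbours < 4, not yet.
Round 3 — no new adoptions; cascade stops.

4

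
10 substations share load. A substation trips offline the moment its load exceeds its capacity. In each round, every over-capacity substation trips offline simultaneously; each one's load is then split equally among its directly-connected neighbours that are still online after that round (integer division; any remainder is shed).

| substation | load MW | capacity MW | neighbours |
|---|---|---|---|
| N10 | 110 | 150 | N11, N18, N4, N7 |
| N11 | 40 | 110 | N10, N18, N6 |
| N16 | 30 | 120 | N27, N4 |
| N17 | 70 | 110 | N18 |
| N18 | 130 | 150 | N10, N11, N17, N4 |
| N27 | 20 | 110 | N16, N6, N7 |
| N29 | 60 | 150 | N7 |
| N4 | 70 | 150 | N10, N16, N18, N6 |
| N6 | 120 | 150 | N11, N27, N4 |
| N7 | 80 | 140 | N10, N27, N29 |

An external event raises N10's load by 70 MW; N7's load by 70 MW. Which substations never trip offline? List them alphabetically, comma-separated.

N29

Round 1 — N10 at 180 > 150; N7 at 150 > 140. N10, N7 trip offline.
  N10 sheds 180 MW to N11, N18, N4: 60 each.
    N11: 40+60 = 100 ≤ 110
    N18: 130+60 = 190 > 150
    N4: 70+60 = 130 ≤ 150
  N7 sheds 150 MW to N27, N29: 75 each.
    N27: 20+75 = 95 ≤ 110
    N29: 60+75 = 135 ≤ 150
Round 2 — N18 trips offline.
  N18 sheds 190 MW to N11, N17, N4: 63 each (1 lost).
    N11: 100+63 = 163 > 110
    N17: 70+63 = 133 > 110
    N4: 130+63 = 193 > 150
Round 3 — N11, N17, N4 trip offline.
  N11 sheds 163 MW to N6: 163 each.
    N6: 120+163 = 283 > 150
  N17 sheds 133 MW: no online neighbours, lost.
  N4 sheds 193 MW to N16, N6: 96 each (1 lost).
    N16: 30+96 = 126 > 120
    N6: 283+96 = 379 > 150
Round 4 — N16, N6 trip offline.
  N16 sheds 126 MW to N27: 126 each.
    N27: 95+126 = 221 > 110
  N6 sheds 379 MW to N27: 379 each.
    N27: 221+379 = 600 > 110
Round 5 — N27 trips offline.
  N27 sheds 600 MW: no online neighbours, lost.
No further trips.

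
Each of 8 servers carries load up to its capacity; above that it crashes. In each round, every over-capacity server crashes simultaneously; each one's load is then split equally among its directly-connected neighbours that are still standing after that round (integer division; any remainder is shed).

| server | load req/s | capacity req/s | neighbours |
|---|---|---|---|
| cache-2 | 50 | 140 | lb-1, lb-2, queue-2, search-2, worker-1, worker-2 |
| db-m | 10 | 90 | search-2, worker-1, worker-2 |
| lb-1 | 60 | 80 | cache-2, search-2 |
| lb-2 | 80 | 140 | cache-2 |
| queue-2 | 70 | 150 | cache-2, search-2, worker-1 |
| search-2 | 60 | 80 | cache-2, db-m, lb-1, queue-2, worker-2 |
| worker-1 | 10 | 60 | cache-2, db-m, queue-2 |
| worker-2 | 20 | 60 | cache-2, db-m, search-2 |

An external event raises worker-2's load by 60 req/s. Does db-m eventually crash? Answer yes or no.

yes

Round 1 — worker-2 at 80 > 60. worker-2 crashes.
  worker-2 sheds 80 req/s to cache-2, db-m, search-2: 26 each (2 lost).
    cache-2: 50+26 = 76 ≤ 140
    db-m: 10+26 = 36 ≤ 90
    search-2: 60+26 = 86 > 80
Round 2 — search-2 crashes.
  search-2 sheds 86 req/s to cache-2, db-m, lb-1, queue-2: 21 each (2 lost).
    cache-2: 76+21 = 97 ≤ 140
    db-m: 36+21 = 57 ≤ 90
    lb-1: 60+21 = 81 > 80
    queue-2: 70+21 = 91 ≤ 150
Round 3 — lb-1 crashes.
  lb-1 sheds 81 req/s to cache-2: 81 each.
    cache-2: 97+81 = 178 > 140
Round 4 — cache-2 crashes.
  cache-2 sheds 178 req/s to lb-2, queue-2, worker-1: 59 each (1 lost).
    lb-2: 80+59 = 139 ≤ 140
    queue-2: 91+59 = 150 ≤ 150
    worker-1: 10+59 = 69 > 60
Round 5 — worker-1 crashes.
  worker-1 sheds 69 req/s to db-m, queue-2: 34 each (1 lost).
    db-m: 57+34 = 91 > 90
    queue-2: 150+34 = 184 > 150
Round 6 — db-m, queue-2 crash.
  db-m sheds 91 req/s: no online neighbours, lost.
  queue-2 sheds 184 req/s: no online neighbours, lost.
No further crashes.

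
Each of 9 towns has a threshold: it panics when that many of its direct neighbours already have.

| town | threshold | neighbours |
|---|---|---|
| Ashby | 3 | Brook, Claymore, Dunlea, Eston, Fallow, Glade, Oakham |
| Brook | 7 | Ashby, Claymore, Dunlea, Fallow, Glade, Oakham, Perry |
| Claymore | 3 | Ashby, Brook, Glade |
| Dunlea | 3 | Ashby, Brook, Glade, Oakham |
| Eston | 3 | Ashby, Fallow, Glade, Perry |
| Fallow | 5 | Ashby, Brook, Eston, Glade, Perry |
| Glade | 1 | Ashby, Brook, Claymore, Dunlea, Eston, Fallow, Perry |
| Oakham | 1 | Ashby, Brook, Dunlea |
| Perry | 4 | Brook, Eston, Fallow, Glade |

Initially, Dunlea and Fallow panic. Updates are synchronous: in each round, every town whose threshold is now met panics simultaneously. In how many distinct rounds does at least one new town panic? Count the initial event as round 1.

4

Round 1 — Dunlea, Fallow panic (initial).
Round 2 — checking thresholds:
  Ashby: 2 of 7 neighbours < 3, not yet.
  Brook: 2 of 7 neighbours < 7, not yet.
  Eston: 1 of 4 neighbours < 3, not yet.
  Glade: 2 of 7 neighbours ≥ 1, panics.
  Oakham: 1 of 3 neighbours ≥ 1, panics.
  Perry: 1 of 4 neighbours < 4, not yet.
Round 3 — checking thresholds:
  Ashby: 4 of 7 neighbours ≥ 3, panics.
  Brook: 4 of 7 neighbours < 7, not yet.
  Claymore: 1 of 3 neighbours < 3, not yet.
  Eston: 2 of 4 neighbours < 3, not yet.
  Perry: 2 of 4 neighbours < 4, not yet.
Round 4 — checking thresholds:
  Brook: 5 of 7 neighbours < 7, not yet.
  Claymore: 2 of 3 neighbours < 3, not yet.
  Eston: 3 of 4 neighbours ≥ 3, panics.
  Perry: 2 of 4 neighbours < 4, not yet.
Round 5 — no new panics; cascade stops.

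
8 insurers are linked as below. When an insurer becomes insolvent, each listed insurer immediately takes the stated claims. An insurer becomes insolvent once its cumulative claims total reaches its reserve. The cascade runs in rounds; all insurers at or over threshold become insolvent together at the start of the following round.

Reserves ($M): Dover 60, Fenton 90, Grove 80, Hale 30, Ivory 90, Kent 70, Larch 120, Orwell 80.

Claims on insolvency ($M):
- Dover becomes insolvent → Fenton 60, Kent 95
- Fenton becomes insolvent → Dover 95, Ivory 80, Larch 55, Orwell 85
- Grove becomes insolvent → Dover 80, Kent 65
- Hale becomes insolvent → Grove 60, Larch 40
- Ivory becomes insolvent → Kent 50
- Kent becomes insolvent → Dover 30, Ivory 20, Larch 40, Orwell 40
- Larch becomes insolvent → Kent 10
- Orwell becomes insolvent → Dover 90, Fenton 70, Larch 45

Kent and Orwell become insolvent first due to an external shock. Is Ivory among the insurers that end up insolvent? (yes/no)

yes

Round 1 — Kent, Orwell become insolvent (initial).
  Dover: +30+90 → 120 ≥ 60
  Fenton: +70 → 70 < 90
  Ivory: +20 → 20 < 90
  Larch: +40+45 → 85 < 120
Round 2 — Dover becomes insolvent.
  Fenton: +60 → 130 ≥ 90
Round 3 — Fenton becomes insolvent.
  Ivory: +80 → 100 ≥ 90
  Larch: +55 → 140 ≥ 120
Round 4 — Ivory, Larch become insolvent.
No further insolvencies.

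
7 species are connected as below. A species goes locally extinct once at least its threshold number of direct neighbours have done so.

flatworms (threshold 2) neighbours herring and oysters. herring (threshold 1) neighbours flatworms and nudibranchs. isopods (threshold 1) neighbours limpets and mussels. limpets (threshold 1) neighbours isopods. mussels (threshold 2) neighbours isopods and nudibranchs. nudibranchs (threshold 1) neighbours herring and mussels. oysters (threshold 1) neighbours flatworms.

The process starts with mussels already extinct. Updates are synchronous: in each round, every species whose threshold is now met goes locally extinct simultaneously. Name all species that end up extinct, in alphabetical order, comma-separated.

herring, isopods, limpets, mussels, nudibranchs

Round 1 — mussels goes locally extinct (initial).
Round 2 — checking thresholds:
  isopods: 1 of 2 neighbours ≥ 1, goes locally extinct.
  nudibranchs: 1 of 2 neighbours ≥ 1, goes locally extinct.
Round 3 — checking thresholds:
  herring: 1 of 2 neighbours ≥ 1, goes locally extinct.
  limpets: 1 of 1 neighbours ≥ 1, goes locally extinct.
Round 4 — no new extinctions; cascade stops.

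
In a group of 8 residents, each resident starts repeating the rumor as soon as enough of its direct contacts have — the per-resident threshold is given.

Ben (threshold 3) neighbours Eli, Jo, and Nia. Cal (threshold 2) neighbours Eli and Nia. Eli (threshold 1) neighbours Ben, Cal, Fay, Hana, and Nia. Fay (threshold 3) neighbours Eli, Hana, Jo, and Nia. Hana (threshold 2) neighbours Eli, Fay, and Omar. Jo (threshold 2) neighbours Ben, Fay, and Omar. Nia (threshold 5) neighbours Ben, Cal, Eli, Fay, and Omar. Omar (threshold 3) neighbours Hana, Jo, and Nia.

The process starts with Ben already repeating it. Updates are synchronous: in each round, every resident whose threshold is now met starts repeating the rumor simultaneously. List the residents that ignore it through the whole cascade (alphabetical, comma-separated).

Round 1 — Ben starts repeating the rumor (initial).
Round 2 — checking thresholds:
  Eli: 1 of 5 neighbours ≥ 1, starts repeating the rumor.
  Jo: 1 of 3 neighbours < 2, not yet.
  Nia: 1 of 5 neighbours < 5, not yet.
Round 3 — no new spreads; cascade stops.

Cal, Fay, Hana, Jo, Nia, Omar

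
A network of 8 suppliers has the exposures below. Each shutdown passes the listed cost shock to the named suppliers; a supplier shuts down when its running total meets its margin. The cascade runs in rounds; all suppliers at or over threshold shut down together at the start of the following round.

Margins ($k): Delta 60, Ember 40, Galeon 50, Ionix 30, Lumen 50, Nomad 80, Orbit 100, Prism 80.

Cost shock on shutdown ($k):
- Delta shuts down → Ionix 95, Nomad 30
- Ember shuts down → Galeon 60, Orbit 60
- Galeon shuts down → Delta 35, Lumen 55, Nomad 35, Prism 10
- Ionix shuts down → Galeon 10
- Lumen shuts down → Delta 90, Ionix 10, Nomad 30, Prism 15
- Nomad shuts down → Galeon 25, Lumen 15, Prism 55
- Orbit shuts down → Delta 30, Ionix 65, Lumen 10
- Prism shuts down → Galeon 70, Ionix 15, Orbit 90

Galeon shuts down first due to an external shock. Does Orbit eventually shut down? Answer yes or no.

Round 1 — Galeon shuts down (initial).
  Delta: +35 → 35 < 60
  Lumen: +55 → 55 ≥ 50
  Nomad: +35 → 35 < 80
  Prism: +10 → 10 < 80
Round 2 — Lumen shuts down.
  Delta: +90 → 125 ≥ 60
  Ionix: +10 → 10 < 30
  Nomad: +30 → 65 < 80
  Prism: +15 → 25 < 80
Round 3 — Delta shuts down.
  Ionix: +95 → 105 ≥ 30
  Nomad: +30 → 95 ≥ 80
Round 4 — Ionix, Nomad shut down.
  Prism: +55 → 80 ≥ 80
Round 5 — Prism shuts down.
  Orbit: +90 → 90 < 100
No further shutdowns.

no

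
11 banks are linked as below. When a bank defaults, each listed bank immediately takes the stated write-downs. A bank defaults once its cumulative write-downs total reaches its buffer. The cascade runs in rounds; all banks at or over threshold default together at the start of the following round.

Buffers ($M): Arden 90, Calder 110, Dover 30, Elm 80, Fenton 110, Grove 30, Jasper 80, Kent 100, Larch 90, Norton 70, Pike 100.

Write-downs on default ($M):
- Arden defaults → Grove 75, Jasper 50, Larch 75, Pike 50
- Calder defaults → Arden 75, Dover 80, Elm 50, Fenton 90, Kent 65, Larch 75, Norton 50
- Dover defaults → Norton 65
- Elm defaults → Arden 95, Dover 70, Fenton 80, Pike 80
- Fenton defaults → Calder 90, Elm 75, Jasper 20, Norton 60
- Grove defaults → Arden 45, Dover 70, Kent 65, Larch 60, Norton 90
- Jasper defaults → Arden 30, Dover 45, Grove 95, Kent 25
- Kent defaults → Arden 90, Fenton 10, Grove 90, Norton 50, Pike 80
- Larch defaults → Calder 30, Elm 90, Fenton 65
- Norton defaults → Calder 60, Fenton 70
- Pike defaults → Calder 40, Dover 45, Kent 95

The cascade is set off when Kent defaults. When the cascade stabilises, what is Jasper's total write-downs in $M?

Round 1 — Kent defaults (initial).
  Arden: +90 → 90 ≥ 90
  Fenton: +10 → 10 < 110
  Grove: +90 → 90 ≥ 30
  Norton: +50 → 50 < 70
  Pike: +80 → 80 < 100
Round 2 — Arden, Grove default.
  Dover: +70 → 70 ≥ 30
  Jasper: +50 → 50 < 80
  Larch: +75+60 → 135 ≥ 90
  Norton: +90 → 140 ≥ 70
  Pike: +50 → 130 ≥ 100
Round 3 — Dover, Larch, Norton, Pike default.
  Calder: +30+60+40 → 130 ≥ 110
  Elm: +90 → 90 ≥ 80
  Fenton: +65+70 → 145 ≥ 110
Round 4 — Calder, Elm, Fenton default.
  Jasper: +20 → 70 < 80
No further defaults.

70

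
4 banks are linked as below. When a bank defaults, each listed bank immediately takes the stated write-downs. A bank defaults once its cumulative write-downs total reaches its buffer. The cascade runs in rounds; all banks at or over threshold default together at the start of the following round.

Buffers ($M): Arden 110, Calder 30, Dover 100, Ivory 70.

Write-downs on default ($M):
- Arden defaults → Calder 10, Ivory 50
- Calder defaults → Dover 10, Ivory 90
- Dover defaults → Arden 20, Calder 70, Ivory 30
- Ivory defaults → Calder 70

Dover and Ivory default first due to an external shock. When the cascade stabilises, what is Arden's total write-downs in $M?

Round 1 — Dover, Ivory default (initial).
  Arden: +20 → 20 < 110
  Calder: +70+70 → 140 ≥ 30
Round 2 — Calder defaults.
No further defaults.

20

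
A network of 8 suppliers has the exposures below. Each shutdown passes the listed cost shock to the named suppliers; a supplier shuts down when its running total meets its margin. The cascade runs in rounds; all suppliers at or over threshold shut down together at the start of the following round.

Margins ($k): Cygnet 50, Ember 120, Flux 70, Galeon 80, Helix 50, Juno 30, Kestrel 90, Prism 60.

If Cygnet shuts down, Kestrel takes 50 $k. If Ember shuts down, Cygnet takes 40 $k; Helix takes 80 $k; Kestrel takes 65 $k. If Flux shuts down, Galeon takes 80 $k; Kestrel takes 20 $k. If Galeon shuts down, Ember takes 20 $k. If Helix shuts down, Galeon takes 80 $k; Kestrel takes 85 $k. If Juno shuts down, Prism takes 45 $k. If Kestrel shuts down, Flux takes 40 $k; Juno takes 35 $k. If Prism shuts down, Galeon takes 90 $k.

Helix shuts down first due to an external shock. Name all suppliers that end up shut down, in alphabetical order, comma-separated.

Galeon, Helix

Round 1 — Helix shuts down (initial).
  Galeon: +80 → 80 ≥ 80
  Kestrel: +85 → 85 < 90
Round 2 — Galeon shuts down.
  Ember: +20 → 20 < 120
No further shutdowns.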